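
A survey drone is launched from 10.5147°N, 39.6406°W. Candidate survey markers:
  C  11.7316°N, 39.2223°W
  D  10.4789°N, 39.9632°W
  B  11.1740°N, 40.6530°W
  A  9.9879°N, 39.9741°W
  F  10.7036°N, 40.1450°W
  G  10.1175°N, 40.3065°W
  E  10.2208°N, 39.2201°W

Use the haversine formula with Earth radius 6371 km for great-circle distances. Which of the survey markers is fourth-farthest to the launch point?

A

Distance to each, sorted:
C: 142.8 km
B: 132.7 km
G: 85.2 km
A: 69.0 km
F: 59.0 km
E: 56.4 km
D: 35.5 km
The fourth-farthest is A at 69.0 km.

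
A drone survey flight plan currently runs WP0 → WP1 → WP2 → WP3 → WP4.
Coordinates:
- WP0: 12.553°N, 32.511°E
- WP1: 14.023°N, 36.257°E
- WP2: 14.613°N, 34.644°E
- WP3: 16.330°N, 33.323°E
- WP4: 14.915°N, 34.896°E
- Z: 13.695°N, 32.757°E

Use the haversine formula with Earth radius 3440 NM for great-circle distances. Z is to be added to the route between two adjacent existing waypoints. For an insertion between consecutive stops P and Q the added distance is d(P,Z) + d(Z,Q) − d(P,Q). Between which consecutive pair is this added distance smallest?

Added distance for inserting Z between each consecutive pair:
WP0–WP1: 39.0 NM
WP1–WP2: 227.6 NM
WP2–WP3: 156.1 NM
WP3–WP4: 181.5 NM
Smallest added distance is 39.0 NM, inserting between WP0 and WP1.

between WP0 and WP1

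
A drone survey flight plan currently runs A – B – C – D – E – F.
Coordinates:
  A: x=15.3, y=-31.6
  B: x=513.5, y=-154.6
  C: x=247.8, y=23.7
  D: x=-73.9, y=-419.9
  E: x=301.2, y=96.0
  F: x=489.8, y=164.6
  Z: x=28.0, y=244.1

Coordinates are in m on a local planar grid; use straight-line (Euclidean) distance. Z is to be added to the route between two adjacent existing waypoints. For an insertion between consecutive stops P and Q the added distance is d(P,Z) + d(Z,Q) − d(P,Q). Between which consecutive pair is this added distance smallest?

between D and E

Added distance for inserting Z between each consecutive pair:
A–B: 391.1 m
B–C: 619.5 m
C–D: 435.1 m
D–E: 344.7 m
E–F: 578.7 m
Smallest added distance is 344.7 m, inserting between D and E.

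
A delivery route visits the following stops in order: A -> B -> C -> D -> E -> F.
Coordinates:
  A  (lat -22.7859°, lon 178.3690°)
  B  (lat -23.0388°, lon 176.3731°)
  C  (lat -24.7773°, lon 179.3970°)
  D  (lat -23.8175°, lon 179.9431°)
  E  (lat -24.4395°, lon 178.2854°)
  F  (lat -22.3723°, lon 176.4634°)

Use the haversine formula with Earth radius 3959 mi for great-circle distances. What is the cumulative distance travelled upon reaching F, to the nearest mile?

Leg distances:
A→B: 128.2 mi  (cumulative 128.2 mi)
B→C: 225.6 mi  (cumulative 353.9 mi)
C→D: 74.7 mi  (cumulative 428.6 mi)
D→E: 113.0 mi  (cumulative 541.6 mi)
E→F: 183.7 mi  (cumulative 725.3 mi)
Cumulative distance at F ≈ 725 mi.

725 mi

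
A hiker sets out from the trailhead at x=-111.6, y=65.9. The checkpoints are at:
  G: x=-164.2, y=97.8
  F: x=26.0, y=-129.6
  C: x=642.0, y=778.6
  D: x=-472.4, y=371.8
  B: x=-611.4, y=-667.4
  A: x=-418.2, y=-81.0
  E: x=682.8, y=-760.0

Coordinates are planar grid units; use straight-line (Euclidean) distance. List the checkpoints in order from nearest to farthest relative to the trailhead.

Distances from the trailhead:
G x=-164.2, y=97.8: 61.5
F x=26.0, y=-129.6: 239.1
A x=-418.2, y=-81.0: 340.0
D x=-472.4, y=371.8: 473.0
B x=-611.4, y=-667.4: 887.4
C x=642.0, y=778.6: 1037.2
E x=682.8, y=-760.0: 1145.9

G, F, A, D, B, C, E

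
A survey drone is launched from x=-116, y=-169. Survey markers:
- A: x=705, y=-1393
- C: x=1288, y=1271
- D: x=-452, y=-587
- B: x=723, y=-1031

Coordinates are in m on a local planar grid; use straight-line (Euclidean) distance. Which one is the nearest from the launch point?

Distance to each, sorted:
D: 536.3 m
B: 1202.9 m
A: 1473.8 m
C: 2011.2 m
The nearest is D at 536.3 m.

D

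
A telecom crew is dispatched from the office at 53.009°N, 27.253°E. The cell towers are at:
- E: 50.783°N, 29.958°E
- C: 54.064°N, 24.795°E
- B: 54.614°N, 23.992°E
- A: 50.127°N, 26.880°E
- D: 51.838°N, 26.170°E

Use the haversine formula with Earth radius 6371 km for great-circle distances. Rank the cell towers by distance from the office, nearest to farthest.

D, C, B, E, A

Distances from the office:
D 51.838°N, 26.170°E: 149.5 km
C 54.064°N, 24.795°E: 200.3 km
B 54.614°N, 23.992°E: 278.7 km
E 50.783°N, 29.958°E: 309.3 km
A 50.127°N, 26.880°E: 321.5 km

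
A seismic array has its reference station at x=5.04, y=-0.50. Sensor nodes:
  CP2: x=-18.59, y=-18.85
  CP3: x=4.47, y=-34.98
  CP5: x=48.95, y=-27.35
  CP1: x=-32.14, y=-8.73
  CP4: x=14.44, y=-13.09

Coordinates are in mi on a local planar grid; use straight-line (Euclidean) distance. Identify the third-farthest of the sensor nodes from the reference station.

CP3

Distances from the reference station (x=5.04, y=-0.50):
CP5: 51.5 mi
CP1: 38.1 mi
CP3: 34.5 mi
CP2: 29.9 mi
CP4: 15.7 mi
The third-farthest is CP3 at 34.5 mi.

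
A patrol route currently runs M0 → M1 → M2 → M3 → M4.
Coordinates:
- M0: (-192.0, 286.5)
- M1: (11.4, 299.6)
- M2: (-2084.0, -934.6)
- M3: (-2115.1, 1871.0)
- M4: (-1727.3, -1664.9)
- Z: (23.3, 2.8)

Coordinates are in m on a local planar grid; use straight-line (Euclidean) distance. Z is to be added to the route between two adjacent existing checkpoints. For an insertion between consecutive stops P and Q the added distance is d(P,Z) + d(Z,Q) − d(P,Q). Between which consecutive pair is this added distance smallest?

Added distance for inserting Z between each consecutive pair:
M0–M1: 449.4 m
M1–M2: 171.6 m
M2–M3: 2340.1 m
M3–M4: 1700.2 m
Smallest added distance is 171.6 m, inserting between M1 and M2.

between M1 and M2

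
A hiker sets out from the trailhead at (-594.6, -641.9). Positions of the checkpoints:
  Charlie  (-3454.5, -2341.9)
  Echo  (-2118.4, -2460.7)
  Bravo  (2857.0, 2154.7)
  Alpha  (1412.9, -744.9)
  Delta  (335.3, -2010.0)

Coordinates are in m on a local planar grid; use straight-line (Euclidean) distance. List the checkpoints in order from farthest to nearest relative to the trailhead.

Bravo, Charlie, Echo, Alpha, Delta

Distances from the trailhead:
Bravo (2857.0, 2154.7): 4442.4 m
Charlie (-3454.5, -2341.9): 3327.0 m
Echo (-2118.4, -2460.7): 2372.8 m
Alpha (1412.9, -744.9): 2010.1 m
Delta (335.3, -2010.0): 1654.2 m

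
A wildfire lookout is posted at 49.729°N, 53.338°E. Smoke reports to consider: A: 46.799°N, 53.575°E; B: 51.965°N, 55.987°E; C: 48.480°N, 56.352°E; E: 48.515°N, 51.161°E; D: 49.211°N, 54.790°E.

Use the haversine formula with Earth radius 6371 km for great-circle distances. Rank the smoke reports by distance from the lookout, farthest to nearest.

A, B, C, E, D

Distance from the lookout at 49.729°N, 53.338°E to each:
A 46.799°N, 53.575°E: 326.3 km
B 51.965°N, 55.987°E: 310.4 km
C 48.480°N, 56.352°E: 259.6 km
E 48.515°N, 51.161°E: 208.1 km
D 49.211°N, 54.790°E: 119.7 km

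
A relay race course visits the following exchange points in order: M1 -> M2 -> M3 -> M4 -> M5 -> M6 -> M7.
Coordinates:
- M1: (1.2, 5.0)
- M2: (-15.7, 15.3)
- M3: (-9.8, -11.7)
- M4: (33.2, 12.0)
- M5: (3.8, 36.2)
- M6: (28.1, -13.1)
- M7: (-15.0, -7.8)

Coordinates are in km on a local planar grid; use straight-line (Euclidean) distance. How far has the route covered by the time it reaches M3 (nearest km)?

47 km

Leg distances:
M1→M2: 19.8 km  (cumulative 19.8 km)
M2→M3: 27.6 km  (cumulative 47.4 km)
Cumulative distance at M3 ≈ 47 km.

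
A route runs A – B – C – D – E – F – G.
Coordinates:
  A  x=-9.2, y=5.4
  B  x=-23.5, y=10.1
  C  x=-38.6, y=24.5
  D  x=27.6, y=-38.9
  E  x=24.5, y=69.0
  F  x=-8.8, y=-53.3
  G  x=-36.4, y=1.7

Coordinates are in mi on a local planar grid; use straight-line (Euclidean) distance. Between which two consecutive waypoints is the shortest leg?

Leg distances:
A→B: 15.1 mi
B→C: 20.9 mi
C→D: 91.7 mi
D→E: 107.9 mi
E→F: 126.8 mi
F→G: 61.5 mi
The shortest leg is A–B at 15.1 mi.

A–B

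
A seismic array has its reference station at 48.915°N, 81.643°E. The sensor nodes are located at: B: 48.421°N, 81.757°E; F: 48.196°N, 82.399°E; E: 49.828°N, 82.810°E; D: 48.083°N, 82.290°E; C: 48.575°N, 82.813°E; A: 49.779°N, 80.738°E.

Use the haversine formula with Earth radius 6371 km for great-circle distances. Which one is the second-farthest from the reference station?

A

Distance to each, sorted:
E: 132.1 km
A: 116.3 km
D: 104.1 km
F: 97.4 km
C: 93.7 km
B: 55.6 km
The second-farthest is A at 116.3 km.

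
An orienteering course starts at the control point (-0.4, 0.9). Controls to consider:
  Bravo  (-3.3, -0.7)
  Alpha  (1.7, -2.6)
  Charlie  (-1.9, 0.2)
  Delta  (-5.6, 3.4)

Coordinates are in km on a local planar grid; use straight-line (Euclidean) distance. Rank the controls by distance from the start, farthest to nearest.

Distances from the start:
Delta (-5.6, 3.4): 5.8 km
Alpha (1.7, -2.6): 4.1 km
Bravo (-3.3, -0.7): 3.3 km
Charlie (-1.9, 0.2): 1.7 km

Delta, Alpha, Bravo, Charlie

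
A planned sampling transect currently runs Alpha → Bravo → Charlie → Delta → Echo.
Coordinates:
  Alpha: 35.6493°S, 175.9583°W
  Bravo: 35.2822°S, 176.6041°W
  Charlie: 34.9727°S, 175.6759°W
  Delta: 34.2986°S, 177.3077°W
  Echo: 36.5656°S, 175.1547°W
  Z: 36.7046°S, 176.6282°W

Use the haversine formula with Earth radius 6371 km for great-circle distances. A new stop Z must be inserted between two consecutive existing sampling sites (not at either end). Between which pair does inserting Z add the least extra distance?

between Delta and Echo

Added distance for inserting Z between each consecutive pair:
Alpha–Bravo: 218.7 km
Bravo–Charlie: 277.9 km
Charlie–Delta: 318.3 km
Delta–Echo: 88.2 km
Smallest added distance is 88.2 km, inserting between Delta and Echo.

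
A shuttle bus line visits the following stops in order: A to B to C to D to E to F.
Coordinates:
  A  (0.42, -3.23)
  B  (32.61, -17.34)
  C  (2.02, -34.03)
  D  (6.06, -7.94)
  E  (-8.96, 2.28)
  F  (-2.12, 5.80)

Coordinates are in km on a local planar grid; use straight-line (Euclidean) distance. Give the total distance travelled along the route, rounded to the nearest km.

Leg distances:
A→B: 35.1 km  (cumulative 35.1 km)
B→C: 34.8 km  (cumulative 70.0 km)
C→D: 26.4 km  (cumulative 96.4 km)
D→E: 18.2 km  (cumulative 114.6 km)
E→F: 7.7 km  (cumulative 122.3 km)
Total route length ≈ 122 km.

122 km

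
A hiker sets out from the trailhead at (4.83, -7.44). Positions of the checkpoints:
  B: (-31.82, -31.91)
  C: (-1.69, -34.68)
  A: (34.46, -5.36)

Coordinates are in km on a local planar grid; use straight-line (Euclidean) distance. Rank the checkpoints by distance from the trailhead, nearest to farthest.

Distances from the trailhead:
C (-1.69, -34.68): 28.0 km
A (34.46, -5.36): 29.7 km
B (-31.82, -31.91): 44.1 km

C, A, B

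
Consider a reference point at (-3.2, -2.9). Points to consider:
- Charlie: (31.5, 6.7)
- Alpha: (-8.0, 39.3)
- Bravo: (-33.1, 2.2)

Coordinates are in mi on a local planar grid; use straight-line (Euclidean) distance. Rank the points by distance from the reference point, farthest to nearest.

Computing each straight-line distance from (-3.2, -2.9):
Alpha (-8.0, 39.3): 42.5 mi
Charlie (31.5, 6.7): 36.0 mi
Bravo (-33.1, 2.2): 30.3 mi

Alpha, Charlie, Bravo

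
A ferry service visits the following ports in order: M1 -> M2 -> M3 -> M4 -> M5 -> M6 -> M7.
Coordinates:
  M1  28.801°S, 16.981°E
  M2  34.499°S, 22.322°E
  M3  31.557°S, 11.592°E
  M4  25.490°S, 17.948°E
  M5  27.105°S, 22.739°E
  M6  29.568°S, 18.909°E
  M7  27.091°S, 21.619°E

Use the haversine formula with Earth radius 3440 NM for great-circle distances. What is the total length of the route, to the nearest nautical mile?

2233 NM

Leg distances:
M1→M2: 437.5 NM  (cumulative 437.5 NM)
M2→M3: 567.9 NM  (cumulative 1005.4 NM)
M3→M4: 494.9 NM  (cumulative 1500.3 NM)
M4→M5: 275.5 NM  (cumulative 1775.7 NM)
M5→M6: 250.6 NM  (cumulative 2026.4 NM)
M6→M7: 206.5 NM  (cumulative 2232.8 NM)
Total route length ≈ 2233 NM.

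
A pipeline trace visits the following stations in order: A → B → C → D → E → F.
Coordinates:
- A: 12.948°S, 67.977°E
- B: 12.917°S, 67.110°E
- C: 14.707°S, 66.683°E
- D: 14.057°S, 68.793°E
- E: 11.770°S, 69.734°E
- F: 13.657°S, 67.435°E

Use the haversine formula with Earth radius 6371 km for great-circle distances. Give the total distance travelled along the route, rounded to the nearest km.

1137 km

Leg distances:
A→B: 94.0 km  (cumulative 94.0 km)
B→C: 204.3 km  (cumulative 298.3 km)
C→D: 238.5 km  (cumulative 536.8 km)
D→E: 274.0 km  (cumulative 810.8 km)
E→F: 325.9 km  (cumulative 1136.7 km)
Total route length ≈ 1137 km.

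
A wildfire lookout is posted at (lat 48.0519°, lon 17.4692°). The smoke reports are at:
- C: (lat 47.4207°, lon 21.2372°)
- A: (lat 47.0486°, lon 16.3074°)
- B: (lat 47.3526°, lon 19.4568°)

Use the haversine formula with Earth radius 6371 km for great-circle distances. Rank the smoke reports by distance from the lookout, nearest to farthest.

A, B, C

Distances from the lookout:
A (lat 47.0486°, lon 16.3074°): 141.6 km
B (lat 47.3526°, lon 19.4568°): 167.8 km
C (lat 47.4207°, lon 21.2372°): 290.4 km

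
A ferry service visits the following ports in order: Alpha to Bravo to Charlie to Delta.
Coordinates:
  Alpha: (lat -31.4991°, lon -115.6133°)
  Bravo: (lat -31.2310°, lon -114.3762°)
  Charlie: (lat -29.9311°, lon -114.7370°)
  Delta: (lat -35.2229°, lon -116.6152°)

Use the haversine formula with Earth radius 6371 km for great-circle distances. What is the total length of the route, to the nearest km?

Leg distances:
Alpha→Bravo: 121.2 km  (cumulative 121.2 km)
Bravo→Charlie: 148.6 km  (cumulative 269.8 km)
Charlie→Delta: 614.1 km  (cumulative 883.9 km)
Total route length ≈ 884 km.

884 km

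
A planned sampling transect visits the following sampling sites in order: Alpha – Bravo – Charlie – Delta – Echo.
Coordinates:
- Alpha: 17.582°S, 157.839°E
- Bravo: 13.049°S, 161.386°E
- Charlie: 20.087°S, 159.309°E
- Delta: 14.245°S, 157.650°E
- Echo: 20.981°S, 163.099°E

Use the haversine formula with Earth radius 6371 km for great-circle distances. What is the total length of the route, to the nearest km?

Leg distances:
Alpha→Bravo: 631.4 km  (cumulative 631.4 km)
Bravo→Charlie: 813.2 km  (cumulative 1444.7 km)
Charlie→Delta: 673.1 km  (cumulative 2117.7 km)
Delta→Echo: 945.5 km  (cumulative 3063.2 km)
Total route length ≈ 3063 km.

3063 km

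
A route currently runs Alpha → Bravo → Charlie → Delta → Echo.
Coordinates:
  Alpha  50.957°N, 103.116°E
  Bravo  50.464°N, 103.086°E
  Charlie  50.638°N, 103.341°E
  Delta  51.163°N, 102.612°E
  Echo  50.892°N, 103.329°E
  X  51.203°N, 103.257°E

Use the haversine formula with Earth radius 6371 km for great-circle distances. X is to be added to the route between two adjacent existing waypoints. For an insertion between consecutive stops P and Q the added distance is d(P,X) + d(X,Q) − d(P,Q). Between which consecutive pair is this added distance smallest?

between Delta and Echo

Added distance for inserting X between each consecutive pair:
Alpha–Bravo: 57.3 km
Bravo–Charlie: 119.7 km
Charlie–Delta: 30.7 km
Delta–Echo: 21.6 km
Smallest added distance is 21.6 km, inserting between Delta and Echo.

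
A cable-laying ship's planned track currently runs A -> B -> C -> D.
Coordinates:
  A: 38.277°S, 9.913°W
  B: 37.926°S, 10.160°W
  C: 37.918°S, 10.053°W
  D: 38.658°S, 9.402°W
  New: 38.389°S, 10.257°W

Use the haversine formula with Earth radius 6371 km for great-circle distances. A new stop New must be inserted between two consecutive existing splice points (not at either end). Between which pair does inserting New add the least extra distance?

Added distance for inserting New between each consecutive pair:
A–B: 40.0 km
B–C: 98.1 km
C–D: 35.5 km
Smallest added distance is 35.5 km, inserting between C and D.

between C and D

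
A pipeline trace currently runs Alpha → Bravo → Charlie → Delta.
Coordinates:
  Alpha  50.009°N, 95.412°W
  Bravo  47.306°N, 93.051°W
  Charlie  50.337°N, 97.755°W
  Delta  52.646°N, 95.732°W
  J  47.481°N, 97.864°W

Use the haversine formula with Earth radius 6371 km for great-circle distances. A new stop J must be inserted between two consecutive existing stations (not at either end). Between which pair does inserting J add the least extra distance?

between Bravo and Charlie

Added distance for inserting J between each consecutive pair:
Alpha–Bravo: 349.4 km
Bravo–Charlie: 198.7 km
Charlie–Delta: 619.3 km
Smallest added distance is 198.7 km, inserting between Bravo and Charlie.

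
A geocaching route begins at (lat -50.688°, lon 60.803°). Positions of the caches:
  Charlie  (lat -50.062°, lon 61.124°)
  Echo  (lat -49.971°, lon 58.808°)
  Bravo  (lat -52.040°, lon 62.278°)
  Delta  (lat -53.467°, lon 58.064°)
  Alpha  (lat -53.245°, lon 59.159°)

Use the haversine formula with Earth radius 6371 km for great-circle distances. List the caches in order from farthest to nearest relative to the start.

Delta, Alpha, Bravo, Echo, Charlie

Distance from the start at (lat -50.688°, lon 60.803°) to each:
Delta (lat -53.467°, lon 58.064°): 361.2 km
Alpha (lat -53.245°, lon 59.159°): 305.8 km
Bravo (lat -52.040°, lon 62.278°): 181.9 km
Echo (lat -49.971°, lon 58.808°): 162.5 km
Charlie (lat -50.062°, lon 61.124°): 73.2 km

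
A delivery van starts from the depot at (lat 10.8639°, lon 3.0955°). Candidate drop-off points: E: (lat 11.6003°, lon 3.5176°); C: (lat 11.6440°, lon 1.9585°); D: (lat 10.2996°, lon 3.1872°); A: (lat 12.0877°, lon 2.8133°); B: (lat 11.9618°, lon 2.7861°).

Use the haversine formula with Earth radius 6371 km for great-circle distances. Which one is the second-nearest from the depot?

E

Distances from the depot ((lat 10.8639°, lon 3.0955°)):
D: 63.5 km
E: 93.9 km
B: 126.7 km
A: 139.5 km
C: 151.3 km
The second-nearest is E at 93.9 km.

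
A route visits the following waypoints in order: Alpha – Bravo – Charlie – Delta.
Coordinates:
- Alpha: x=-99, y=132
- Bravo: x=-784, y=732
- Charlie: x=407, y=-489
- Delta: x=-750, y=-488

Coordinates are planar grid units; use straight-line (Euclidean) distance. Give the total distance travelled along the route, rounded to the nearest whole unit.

Leg distances:
Alpha→Bravo: 910.6  (cumulative 910.6)
Bravo→Charlie: 1705.7  (cumulative 2616.3)
Charlie→Delta: 1157.0  (cumulative 3773.3)
Total route length ≈ 3773.

3773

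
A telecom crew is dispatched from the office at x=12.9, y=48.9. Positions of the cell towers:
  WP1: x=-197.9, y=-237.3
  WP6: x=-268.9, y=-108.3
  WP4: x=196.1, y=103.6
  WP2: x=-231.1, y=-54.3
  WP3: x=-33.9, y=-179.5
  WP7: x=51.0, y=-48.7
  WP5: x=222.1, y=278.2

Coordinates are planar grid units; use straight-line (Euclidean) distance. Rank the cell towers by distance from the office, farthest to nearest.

WP1, WP6, WP5, WP2, WP3, WP4, WP7

Computing each straight-line distance from x=12.9, y=48.9:
WP1 x=-197.9, y=-237.3: 355.5
WP6 x=-268.9, y=-108.3: 322.7
WP5 x=222.1, y=278.2: 310.4
WP2 x=-231.1, y=-54.3: 264.9
WP3 x=-33.9, y=-179.5: 233.1
WP4 x=196.1, y=103.6: 191.2
WP7 x=51.0, y=-48.7: 104.8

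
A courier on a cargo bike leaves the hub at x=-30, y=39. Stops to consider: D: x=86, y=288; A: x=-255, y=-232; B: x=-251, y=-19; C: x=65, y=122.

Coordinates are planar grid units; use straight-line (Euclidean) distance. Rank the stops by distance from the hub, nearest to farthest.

Distance from the hub at x=-30, y=39 to each:
C x=65, y=122: 126.2
B x=-251, y=-19: 228.5
D x=86, y=288: 274.7
A x=-255, y=-232: 352.2

C, B, D, A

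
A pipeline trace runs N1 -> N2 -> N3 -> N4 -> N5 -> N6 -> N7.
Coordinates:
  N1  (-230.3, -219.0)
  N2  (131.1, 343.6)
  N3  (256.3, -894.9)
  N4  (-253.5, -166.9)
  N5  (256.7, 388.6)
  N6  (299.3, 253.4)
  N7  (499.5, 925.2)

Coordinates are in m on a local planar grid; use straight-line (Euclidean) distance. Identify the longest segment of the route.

Leg distances:
N1→N2: 668.7 m
N2→N3: 1244.8 m
N3→N4: 888.8 m
N4→N5: 754.2 m
N5→N6: 141.8 m
N6→N7: 701.0 m
The longest leg is N2–N3 at 1244.8 m.

N2–N3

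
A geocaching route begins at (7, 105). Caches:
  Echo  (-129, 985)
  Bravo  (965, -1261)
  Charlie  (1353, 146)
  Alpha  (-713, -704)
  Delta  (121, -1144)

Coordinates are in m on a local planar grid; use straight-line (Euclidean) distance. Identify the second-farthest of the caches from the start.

Charlie

Distances from the start ((7, 105)):
Bravo: 1668.4 m
Charlie: 1346.6 m
Delta: 1254.2 m
Alpha: 1083.0 m
Echo: 890.4 m
The second-farthest is Charlie at 1346.6 m.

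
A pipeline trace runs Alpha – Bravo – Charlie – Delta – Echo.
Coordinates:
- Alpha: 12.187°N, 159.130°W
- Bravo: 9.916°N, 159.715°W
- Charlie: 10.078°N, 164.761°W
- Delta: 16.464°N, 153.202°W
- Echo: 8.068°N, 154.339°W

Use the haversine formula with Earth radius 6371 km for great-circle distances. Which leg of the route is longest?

Charlie–Delta

Leg distances:
Alpha→Bravo: 260.5 km
Bravo→Charlie: 552.9 km
Charlie→Delta: 1437.7 km
Delta→Echo: 941.7 km
The longest leg is Charlie–Delta at 1437.7 km.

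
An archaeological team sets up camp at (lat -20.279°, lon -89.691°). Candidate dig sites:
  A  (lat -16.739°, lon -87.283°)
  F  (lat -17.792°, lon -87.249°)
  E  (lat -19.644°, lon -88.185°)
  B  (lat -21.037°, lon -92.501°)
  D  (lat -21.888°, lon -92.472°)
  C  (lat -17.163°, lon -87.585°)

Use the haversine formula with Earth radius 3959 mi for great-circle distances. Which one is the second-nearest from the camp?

Distances from the camp ((lat -20.279°, lon -89.691°)):
E: 107.2 mi
B: 189.1 mi
D: 211.0 mi
F: 234.5 mi
C: 255.6 mi
A: 291.1 mi
The second-nearest is B at 189.1 mi.

B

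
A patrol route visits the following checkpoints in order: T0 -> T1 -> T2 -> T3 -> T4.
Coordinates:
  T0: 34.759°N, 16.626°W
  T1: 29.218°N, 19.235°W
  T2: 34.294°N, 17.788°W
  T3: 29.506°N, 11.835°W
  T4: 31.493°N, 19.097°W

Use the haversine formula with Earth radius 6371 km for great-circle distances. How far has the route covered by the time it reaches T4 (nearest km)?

Leg distances:
T0→T1: 663.4 km  (cumulative 663.4 km)
T1→T2: 580.7 km  (cumulative 1244.1 km)
T2→T3: 773.8 km  (cumulative 2017.9 km)
T3→T4: 729.8 km  (cumulative 2747.7 km)
Cumulative distance at T4 ≈ 2748 km.

2748 km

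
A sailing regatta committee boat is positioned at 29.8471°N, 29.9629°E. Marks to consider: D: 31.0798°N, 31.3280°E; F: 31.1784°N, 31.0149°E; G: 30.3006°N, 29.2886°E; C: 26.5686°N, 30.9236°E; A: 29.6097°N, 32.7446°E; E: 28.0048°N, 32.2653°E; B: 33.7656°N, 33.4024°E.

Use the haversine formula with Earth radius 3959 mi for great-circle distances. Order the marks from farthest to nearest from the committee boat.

B, C, E, A, D, F, G

Computing each great-circle distance from 29.8471°N, 29.9629°E:
B 33.7656°N, 33.4024°E: 337.7 mi
C 26.5686°N, 30.9236°E: 234.0 mi
E 28.0048°N, 32.2653°E: 188.7 mi
A 29.6097°N, 32.7446°E: 167.7 mi
D 31.0798°N, 31.3280°E: 117.7 mi
F 31.1784°N, 31.0149°E: 111.3 mi
G 30.3006°N, 29.2886°E: 51.1 mi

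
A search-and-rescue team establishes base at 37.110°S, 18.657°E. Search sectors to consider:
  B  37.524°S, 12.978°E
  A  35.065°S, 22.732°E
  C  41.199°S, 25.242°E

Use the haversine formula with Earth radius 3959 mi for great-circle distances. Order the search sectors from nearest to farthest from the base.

A, B, C

Computing each great-circle distance from 37.110°S, 18.657°E:
A 35.065°S, 22.732°E: 267.8 mi
B 37.524°S, 12.978°E: 313.3 mi
C 41.199°S, 25.242°E: 451.8 mi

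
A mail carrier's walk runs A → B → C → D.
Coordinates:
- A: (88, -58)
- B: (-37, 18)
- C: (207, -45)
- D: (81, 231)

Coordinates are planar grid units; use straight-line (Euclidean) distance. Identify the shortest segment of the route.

A–B

Leg distances:
A→B: 146.3
B→C: 252.0
C→D: 303.4
The shortest leg is A–B at 146.3.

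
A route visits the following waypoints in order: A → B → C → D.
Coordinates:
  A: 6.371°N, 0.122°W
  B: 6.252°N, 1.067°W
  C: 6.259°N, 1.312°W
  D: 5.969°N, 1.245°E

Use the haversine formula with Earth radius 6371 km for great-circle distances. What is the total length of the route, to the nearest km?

417 km

Leg distances:
A→B: 105.3 km  (cumulative 105.3 km)
B→C: 27.1 km  (cumulative 132.4 km)
C→D: 284.5 km  (cumulative 416.9 km)
Total route length ≈ 417 km.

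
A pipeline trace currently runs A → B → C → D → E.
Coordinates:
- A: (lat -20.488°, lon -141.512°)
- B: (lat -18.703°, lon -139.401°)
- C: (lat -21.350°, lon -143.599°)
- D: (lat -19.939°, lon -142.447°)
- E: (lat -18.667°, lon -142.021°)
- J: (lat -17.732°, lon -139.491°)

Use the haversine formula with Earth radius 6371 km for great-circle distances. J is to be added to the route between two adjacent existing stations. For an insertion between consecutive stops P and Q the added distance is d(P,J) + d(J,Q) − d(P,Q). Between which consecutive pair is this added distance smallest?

Added distance for inserting J between each consecutive pair:
A–B: 184.1 km
B–C: 169.4 km
C–D: 787.9 km
D–E: 534.6 km
Smallest added distance is 169.4 km, inserting between B and C.

between B and C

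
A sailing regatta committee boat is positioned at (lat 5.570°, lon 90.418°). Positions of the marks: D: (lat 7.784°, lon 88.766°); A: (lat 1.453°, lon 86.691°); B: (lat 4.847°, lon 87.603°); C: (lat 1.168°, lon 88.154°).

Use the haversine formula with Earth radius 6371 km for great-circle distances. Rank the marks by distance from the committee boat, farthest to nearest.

Computing each great-circle distance from (lat 5.570°, lon 90.418°):
A (lat 1.453°, lon 86.691°): 616.9 km
C (lat 1.168°, lon 88.154°): 550.2 km
B (lat 4.847°, lon 87.603°): 321.9 km
D (lat 7.784°, lon 88.766°): 306.4 km

A, C, B, D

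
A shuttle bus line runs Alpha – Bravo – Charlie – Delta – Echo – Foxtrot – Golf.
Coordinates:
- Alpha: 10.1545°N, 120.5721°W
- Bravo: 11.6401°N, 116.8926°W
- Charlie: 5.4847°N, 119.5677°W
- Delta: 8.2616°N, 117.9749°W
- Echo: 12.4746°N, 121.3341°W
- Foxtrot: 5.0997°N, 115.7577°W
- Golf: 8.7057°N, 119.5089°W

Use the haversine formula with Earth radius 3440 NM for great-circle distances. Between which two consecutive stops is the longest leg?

Echo–Foxtrot

Leg distances:
Alpha→Bravo: 234.5 NM
Bravo→Charlie: 402.2 NM
Charlie→Delta: 191.9 NM
Delta→Echo: 321.4 NM
Echo→Foxtrot: 552.6 NM
Foxtrot→Golf: 311.2 NM
The longest leg is Echo–Foxtrot at 552.6 NM.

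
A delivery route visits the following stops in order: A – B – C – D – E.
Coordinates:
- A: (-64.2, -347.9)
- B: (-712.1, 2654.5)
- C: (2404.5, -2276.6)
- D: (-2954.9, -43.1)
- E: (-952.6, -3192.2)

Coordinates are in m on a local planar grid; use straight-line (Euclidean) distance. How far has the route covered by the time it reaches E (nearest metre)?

Leg distances:
A→B: 3071.5 m  (cumulative 3071.5 m)
B→C: 5833.4 m  (cumulative 8904.9 m)
C→D: 5806.2 m  (cumulative 14711.1 m)
D→E: 3731.8 m  (cumulative 18442.9 m)
Cumulative distance at E ≈ 18443 m.

18443 m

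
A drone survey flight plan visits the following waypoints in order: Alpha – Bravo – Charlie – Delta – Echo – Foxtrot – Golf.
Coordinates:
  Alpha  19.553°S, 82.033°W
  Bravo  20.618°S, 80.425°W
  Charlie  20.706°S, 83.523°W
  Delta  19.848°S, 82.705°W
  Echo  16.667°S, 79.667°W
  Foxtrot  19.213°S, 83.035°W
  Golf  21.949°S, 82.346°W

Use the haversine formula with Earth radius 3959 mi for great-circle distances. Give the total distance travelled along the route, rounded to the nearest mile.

Leg distances:
Alpha→Bravo: 127.7 mi  (cumulative 127.7 mi)
Bravo→Charlie: 200.4 mi  (cumulative 328.1 mi)
Charlie→Delta: 79.5 mi  (cumulative 407.6 mi)
Delta→Echo: 296.7 mi  (cumulative 704.3 mi)
Echo→Foxtrot: 282.8 mi  (cumulative 987.1 mi)
Foxtrot→Golf: 194.2 mi  (cumulative 1181.3 mi)
Total route length ≈ 1181 mi.

1181 mi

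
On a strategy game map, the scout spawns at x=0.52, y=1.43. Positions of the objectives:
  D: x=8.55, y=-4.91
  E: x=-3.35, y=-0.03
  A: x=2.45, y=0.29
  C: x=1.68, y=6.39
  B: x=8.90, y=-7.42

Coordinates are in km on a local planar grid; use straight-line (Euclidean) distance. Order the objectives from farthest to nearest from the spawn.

B, D, C, E, A

Distances from the spawn:
B x=8.90, y=-7.42: 12.2 km
D x=8.55, y=-4.91: 10.2 km
C x=1.68, y=6.39: 5.1 km
E x=-3.35, y=-0.03: 4.1 km
A x=2.45, y=0.29: 2.2 km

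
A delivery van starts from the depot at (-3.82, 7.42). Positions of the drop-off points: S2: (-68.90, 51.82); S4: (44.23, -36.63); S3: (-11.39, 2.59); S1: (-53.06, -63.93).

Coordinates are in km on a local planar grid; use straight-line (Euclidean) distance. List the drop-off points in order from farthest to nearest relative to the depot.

S1, S2, S4, S3

Distances from the depot:
S1 (-53.06, -63.93): 86.7 km
S2 (-68.90, 51.82): 78.8 km
S4 (44.23, -36.63): 65.2 km
S3 (-11.39, 2.59): 9.0 km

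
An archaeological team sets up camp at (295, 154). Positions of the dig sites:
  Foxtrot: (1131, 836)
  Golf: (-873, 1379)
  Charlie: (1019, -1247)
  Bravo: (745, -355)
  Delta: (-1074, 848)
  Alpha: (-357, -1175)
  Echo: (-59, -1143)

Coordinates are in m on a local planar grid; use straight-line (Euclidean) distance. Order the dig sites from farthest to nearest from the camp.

Computing each straight-line distance from (295, 154):
Golf (-873, 1379): 1692.6 m
Charlie (1019, -1247): 1577.0 m
Delta (-1074, 848): 1534.9 m
Alpha (-357, -1175): 1480.3 m
Echo (-59, -1143): 1344.4 m
Foxtrot (1131, 836): 1078.9 m
Bravo (745, -355): 679.4 m

Golf, Charlie, Delta, Alpha, Echo, Foxtrot, Bravo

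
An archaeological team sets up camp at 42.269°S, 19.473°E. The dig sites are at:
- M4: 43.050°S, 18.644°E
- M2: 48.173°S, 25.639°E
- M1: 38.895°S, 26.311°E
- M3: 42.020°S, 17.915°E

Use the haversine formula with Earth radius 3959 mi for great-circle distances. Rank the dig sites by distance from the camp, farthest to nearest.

M2, M1, M3, M4

Distances from the camp:
M2 48.173°S, 25.639°E: 506.1 mi
M1 38.895°S, 26.311°E: 427.7 mi
M3 42.020°S, 17.915°E: 81.7 mi
M4 43.050°S, 18.644°E: 68.5 mi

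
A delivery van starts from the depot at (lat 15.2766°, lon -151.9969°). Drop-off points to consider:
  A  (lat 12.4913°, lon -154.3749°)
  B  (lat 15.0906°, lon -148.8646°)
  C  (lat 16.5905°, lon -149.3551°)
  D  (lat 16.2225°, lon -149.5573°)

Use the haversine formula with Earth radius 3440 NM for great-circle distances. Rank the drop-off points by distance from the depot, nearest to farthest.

D, C, B, A

Computing each great-circle distance from (lat 15.2766°, lon -151.9969°):
D (lat 16.2225°, lon -149.5573°): 152.0 NM
C (lat 16.5905°, lon -149.3551°): 171.7 NM
B (lat 15.0906°, lon -148.8646°): 181.8 NM
A (lat 12.4913°, lon -154.3749°): 217.2 NM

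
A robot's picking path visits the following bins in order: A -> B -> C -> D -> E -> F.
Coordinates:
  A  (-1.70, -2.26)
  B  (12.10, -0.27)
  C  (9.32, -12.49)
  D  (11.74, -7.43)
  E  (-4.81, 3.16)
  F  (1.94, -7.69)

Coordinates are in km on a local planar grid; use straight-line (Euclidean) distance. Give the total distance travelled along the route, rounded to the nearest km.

65 km

Leg distances:
A→B: 13.9 km  (cumulative 13.9 km)
B→C: 12.5 km  (cumulative 26.5 km)
C→D: 5.6 km  (cumulative 32.1 km)
D→E: 19.6 km  (cumulative 51.7 km)
E→F: 12.8 km  (cumulative 64.5 km)
Total route length ≈ 65 km.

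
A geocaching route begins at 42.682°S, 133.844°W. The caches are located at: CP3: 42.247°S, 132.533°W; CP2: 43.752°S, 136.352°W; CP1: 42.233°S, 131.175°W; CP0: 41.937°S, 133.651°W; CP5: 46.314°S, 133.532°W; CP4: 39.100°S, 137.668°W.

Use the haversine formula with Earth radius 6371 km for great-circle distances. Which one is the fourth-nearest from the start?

Distances from the start (42.682°S, 133.844°W):
CP0: 84.3 km
CP3: 117.9 km
CP1: 224.6 km
CP2: 235.5 km
CP5: 404.6 km
CP4: 511.7 km
The fourth-nearest is CP2 at 235.5 km.

CP2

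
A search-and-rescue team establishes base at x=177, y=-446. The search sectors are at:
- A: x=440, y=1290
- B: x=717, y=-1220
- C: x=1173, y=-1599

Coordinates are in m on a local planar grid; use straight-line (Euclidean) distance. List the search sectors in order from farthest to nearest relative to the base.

A, C, B

Distances from the base:
A x=440, y=1290: 1755.8 m
C x=1173, y=-1599: 1523.6 m
B x=717, y=-1220: 943.8 m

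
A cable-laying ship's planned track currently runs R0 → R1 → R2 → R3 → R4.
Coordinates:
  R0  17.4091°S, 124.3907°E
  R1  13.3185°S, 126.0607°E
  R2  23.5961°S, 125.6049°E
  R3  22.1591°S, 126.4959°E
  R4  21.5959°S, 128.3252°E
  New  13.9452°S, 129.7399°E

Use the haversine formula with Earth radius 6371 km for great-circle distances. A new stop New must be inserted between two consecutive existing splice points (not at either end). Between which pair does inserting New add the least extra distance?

Added distance for inserting New between each consecutive pair:
R0–R1: 604.9 km
R1–R2: 417.6 km
R2–R3: 1949.3 km
R3–R4: 1640.4 km
Smallest added distance is 417.6 km, inserting between R1 and R2.

between R1 and R2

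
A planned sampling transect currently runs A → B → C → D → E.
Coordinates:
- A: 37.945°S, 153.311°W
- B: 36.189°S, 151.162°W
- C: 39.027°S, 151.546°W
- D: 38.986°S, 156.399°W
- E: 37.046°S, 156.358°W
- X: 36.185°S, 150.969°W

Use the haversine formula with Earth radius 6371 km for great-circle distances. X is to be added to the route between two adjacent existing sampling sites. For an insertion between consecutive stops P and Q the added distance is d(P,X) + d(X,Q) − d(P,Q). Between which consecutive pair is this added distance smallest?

between B and C

Added distance for inserting X between each consecutive pair:
A–B: 29.9 km
B–C: 20.0 km
C–D: 471.5 km
D–E: 845.3 km
Smallest added distance is 20.0 km, inserting between B and C.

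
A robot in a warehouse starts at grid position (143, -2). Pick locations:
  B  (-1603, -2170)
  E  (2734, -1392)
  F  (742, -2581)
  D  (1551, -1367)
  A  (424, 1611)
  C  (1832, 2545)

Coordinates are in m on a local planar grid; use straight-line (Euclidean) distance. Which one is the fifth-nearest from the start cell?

Distance to each, sorted:
A: 1637.3 m
D: 1961.0 m
F: 2647.6 m
B: 2783.7 m
E: 2940.3 m
C: 3056.1 m
The fifth-nearest is E at 2940.3 m.

E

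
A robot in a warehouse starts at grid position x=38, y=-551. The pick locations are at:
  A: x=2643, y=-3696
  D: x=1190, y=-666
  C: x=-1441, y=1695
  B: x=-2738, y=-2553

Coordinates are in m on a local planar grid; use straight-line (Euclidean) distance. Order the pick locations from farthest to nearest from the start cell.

Computing each straight-line distance from x=38, y=-551:
A x=2643, y=-3696: 4083.8 m
B x=-2738, y=-2553: 3422.6 m
C x=-1441, y=1695: 2689.2 m
D x=1190, y=-666: 1157.7 m

A, B, C, D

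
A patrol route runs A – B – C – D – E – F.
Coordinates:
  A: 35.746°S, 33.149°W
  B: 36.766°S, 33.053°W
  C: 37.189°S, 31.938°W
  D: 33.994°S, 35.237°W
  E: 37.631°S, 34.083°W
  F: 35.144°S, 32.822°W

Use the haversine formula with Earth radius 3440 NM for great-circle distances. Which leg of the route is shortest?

Leg distances:
A→B: 61.4 NM
B→C: 59.2 NM
C→D: 250.4 NM
D→E: 225.5 NM
E→F: 161.3 NM
The shortest leg is B–C at 59.2 NM.

B–C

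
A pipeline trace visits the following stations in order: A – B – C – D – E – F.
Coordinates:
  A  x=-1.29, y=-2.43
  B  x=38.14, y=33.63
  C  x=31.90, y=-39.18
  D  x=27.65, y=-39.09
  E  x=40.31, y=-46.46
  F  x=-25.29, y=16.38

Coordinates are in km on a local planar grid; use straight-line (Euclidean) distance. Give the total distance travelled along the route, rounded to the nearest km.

236 km

Leg distances:
A→B: 53.4 km  (cumulative 53.4 km)
B→C: 73.1 km  (cumulative 126.5 km)
C→D: 4.3 km  (cumulative 130.8 km)
D→E: 14.6 km  (cumulative 145.4 km)
E→F: 90.8 km  (cumulative 236.3 km)
Total route length ≈ 236 km.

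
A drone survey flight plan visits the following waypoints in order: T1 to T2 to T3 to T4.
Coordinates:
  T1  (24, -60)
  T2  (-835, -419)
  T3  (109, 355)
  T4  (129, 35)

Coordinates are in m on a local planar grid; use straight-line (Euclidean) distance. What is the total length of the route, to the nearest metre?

Leg distances:
T1→T2: 931.0 m  (cumulative 931.0 m)
T2→T3: 1220.7 m  (cumulative 2151.7 m)
T3→T4: 320.6 m  (cumulative 2472.4 m)
Total route length ≈ 2472 m.

2472 m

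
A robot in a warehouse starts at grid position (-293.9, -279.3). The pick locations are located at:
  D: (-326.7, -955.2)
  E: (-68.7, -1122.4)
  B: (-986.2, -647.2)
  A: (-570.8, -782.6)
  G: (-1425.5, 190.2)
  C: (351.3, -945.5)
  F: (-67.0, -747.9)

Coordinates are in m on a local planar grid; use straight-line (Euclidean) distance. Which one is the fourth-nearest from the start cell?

Distances from the start cell ((-293.9, -279.3)):
F: 520.6 m
A: 574.4 m
D: 676.7 m
B: 784.0 m
E: 872.7 m
C: 927.4 m
G: 1225.1 m
The fourth-nearest is B at 784.0 m.

B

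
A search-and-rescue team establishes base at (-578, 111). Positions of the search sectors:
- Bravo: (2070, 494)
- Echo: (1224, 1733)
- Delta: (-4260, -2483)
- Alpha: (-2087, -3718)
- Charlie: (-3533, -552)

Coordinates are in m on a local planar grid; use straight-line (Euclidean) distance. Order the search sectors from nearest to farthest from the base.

Echo, Bravo, Charlie, Alpha, Delta

Distances from the base:
Echo (1224, 1733): 2424.5 m
Bravo (2070, 494): 2675.6 m
Charlie (-3533, -552): 3028.5 m
Alpha (-2087, -3718): 4115.6 m
Delta (-4260, -2483): 4504.0 m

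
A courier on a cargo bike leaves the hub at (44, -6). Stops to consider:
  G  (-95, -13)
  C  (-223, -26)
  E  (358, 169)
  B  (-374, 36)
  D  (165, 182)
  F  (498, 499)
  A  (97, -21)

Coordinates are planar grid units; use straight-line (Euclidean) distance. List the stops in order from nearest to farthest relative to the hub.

Distances from the hub:
A (97, -21): 55.1
G (-95, -13): 139.2
D (165, 182): 223.6
C (-223, -26): 267.7
E (358, 169): 359.5
B (-374, 36): 420.1
F (498, 499): 679.1

A, G, D, C, E, B, F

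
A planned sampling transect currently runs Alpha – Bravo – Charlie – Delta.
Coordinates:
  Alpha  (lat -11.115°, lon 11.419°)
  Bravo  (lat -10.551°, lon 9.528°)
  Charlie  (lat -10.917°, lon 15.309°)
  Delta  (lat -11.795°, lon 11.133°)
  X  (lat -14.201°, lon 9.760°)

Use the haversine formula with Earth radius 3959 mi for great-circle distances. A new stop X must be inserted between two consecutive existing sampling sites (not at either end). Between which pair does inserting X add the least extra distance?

between Bravo and Charlie

Added distance for inserting X between each consecutive pair:
Alpha–Bravo: 359.4 mi
Bravo–Charlie: 297.0 mi
Charlie–Delta: 338.5 mi
Smallest added distance is 297.0 mi, inserting between Bravo and Charlie.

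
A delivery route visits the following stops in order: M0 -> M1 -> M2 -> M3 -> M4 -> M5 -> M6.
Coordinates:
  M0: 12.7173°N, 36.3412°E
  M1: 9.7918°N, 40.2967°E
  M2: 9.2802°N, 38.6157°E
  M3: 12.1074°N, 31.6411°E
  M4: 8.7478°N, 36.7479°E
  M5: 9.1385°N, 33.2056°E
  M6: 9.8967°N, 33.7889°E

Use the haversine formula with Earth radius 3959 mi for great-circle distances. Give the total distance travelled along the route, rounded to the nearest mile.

1694 mi

Leg distances:
M0→M1: 335.7 mi  (cumulative 335.7 mi)
M1→M2: 119.9 mi  (cumulative 455.6 mi)
M2→M3: 512.2 mi  (cumulative 967.8 mi)
M3→M4: 417.5 mi  (cumulative 1385.3 mi)
M4→M5: 243.3 mi  (cumulative 1628.6 mi)
M5→M6: 65.8 mi  (cumulative 1694.3 mi)
Total route length ≈ 1694 mi.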